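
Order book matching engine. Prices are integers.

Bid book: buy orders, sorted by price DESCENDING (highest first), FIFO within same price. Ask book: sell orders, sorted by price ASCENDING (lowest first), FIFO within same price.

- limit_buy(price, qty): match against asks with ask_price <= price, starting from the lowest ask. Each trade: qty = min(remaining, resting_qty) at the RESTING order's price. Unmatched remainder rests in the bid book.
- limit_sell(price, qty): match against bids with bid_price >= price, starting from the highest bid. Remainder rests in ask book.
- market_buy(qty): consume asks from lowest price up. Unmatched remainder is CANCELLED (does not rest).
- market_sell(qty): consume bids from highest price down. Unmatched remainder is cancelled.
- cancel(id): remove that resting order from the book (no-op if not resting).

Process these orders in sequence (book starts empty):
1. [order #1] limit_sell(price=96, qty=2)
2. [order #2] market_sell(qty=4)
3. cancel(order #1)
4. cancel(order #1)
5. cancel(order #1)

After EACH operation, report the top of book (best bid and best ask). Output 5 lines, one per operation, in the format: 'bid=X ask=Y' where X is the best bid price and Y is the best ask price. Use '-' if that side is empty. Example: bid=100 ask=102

Answer: bid=- ask=96
bid=- ask=96
bid=- ask=-
bid=- ask=-
bid=- ask=-

Derivation:
After op 1 [order #1] limit_sell(price=96, qty=2): fills=none; bids=[-] asks=[#1:2@96]
After op 2 [order #2] market_sell(qty=4): fills=none; bids=[-] asks=[#1:2@96]
After op 3 cancel(order #1): fills=none; bids=[-] asks=[-]
After op 4 cancel(order #1): fills=none; bids=[-] asks=[-]
After op 5 cancel(order #1): fills=none; bids=[-] asks=[-]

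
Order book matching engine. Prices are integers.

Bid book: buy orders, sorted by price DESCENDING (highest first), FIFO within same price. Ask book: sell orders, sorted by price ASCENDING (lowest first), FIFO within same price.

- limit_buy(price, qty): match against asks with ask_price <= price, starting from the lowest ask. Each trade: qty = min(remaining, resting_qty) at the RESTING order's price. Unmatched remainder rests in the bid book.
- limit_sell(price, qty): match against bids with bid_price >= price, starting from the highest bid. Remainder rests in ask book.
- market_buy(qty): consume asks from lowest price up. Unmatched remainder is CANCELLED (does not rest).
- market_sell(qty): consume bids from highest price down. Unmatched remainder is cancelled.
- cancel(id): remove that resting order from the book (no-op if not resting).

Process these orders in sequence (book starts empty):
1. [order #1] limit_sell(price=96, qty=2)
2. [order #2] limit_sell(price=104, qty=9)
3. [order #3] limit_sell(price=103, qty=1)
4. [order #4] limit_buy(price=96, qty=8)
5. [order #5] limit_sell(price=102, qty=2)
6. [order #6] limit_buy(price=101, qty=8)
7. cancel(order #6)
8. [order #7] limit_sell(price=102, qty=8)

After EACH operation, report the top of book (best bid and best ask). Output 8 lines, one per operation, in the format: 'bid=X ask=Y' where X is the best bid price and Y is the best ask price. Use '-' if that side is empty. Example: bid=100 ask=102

After op 1 [order #1] limit_sell(price=96, qty=2): fills=none; bids=[-] asks=[#1:2@96]
After op 2 [order #2] limit_sell(price=104, qty=9): fills=none; bids=[-] asks=[#1:2@96 #2:9@104]
After op 3 [order #3] limit_sell(price=103, qty=1): fills=none; bids=[-] asks=[#1:2@96 #3:1@103 #2:9@104]
After op 4 [order #4] limit_buy(price=96, qty=8): fills=#4x#1:2@96; bids=[#4:6@96] asks=[#3:1@103 #2:9@104]
After op 5 [order #5] limit_sell(price=102, qty=2): fills=none; bids=[#4:6@96] asks=[#5:2@102 #3:1@103 #2:9@104]
After op 6 [order #6] limit_buy(price=101, qty=8): fills=none; bids=[#6:8@101 #4:6@96] asks=[#5:2@102 #3:1@103 #2:9@104]
After op 7 cancel(order #6): fills=none; bids=[#4:6@96] asks=[#5:2@102 #3:1@103 #2:9@104]
After op 8 [order #7] limit_sell(price=102, qty=8): fills=none; bids=[#4:6@96] asks=[#5:2@102 #7:8@102 #3:1@103 #2:9@104]

Answer: bid=- ask=96
bid=- ask=96
bid=- ask=96
bid=96 ask=103
bid=96 ask=102
bid=101 ask=102
bid=96 ask=102
bid=96 ask=102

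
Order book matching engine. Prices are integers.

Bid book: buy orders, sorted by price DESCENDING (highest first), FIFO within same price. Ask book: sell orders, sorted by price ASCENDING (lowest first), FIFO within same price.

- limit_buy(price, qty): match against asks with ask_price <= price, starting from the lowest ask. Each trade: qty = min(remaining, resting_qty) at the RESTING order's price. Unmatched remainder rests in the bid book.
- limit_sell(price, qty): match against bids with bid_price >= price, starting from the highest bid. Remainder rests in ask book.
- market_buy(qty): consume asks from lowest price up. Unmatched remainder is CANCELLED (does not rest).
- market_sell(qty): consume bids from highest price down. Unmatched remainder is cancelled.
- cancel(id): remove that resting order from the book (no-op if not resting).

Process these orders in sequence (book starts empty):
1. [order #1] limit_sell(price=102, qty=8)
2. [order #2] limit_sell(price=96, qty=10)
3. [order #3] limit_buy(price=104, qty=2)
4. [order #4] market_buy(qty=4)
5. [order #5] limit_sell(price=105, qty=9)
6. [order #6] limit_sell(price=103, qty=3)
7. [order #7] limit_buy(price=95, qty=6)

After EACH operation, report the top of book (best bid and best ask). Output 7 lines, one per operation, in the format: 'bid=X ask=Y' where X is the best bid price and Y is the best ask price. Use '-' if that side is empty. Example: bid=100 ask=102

After op 1 [order #1] limit_sell(price=102, qty=8): fills=none; bids=[-] asks=[#1:8@102]
After op 2 [order #2] limit_sell(price=96, qty=10): fills=none; bids=[-] asks=[#2:10@96 #1:8@102]
After op 3 [order #3] limit_buy(price=104, qty=2): fills=#3x#2:2@96; bids=[-] asks=[#2:8@96 #1:8@102]
After op 4 [order #4] market_buy(qty=4): fills=#4x#2:4@96; bids=[-] asks=[#2:4@96 #1:8@102]
After op 5 [order #5] limit_sell(price=105, qty=9): fills=none; bids=[-] asks=[#2:4@96 #1:8@102 #5:9@105]
After op 6 [order #6] limit_sell(price=103, qty=3): fills=none; bids=[-] asks=[#2:4@96 #1:8@102 #6:3@103 #5:9@105]
After op 7 [order #7] limit_buy(price=95, qty=6): fills=none; bids=[#7:6@95] asks=[#2:4@96 #1:8@102 #6:3@103 #5:9@105]

Answer: bid=- ask=102
bid=- ask=96
bid=- ask=96
bid=- ask=96
bid=- ask=96
bid=- ask=96
bid=95 ask=96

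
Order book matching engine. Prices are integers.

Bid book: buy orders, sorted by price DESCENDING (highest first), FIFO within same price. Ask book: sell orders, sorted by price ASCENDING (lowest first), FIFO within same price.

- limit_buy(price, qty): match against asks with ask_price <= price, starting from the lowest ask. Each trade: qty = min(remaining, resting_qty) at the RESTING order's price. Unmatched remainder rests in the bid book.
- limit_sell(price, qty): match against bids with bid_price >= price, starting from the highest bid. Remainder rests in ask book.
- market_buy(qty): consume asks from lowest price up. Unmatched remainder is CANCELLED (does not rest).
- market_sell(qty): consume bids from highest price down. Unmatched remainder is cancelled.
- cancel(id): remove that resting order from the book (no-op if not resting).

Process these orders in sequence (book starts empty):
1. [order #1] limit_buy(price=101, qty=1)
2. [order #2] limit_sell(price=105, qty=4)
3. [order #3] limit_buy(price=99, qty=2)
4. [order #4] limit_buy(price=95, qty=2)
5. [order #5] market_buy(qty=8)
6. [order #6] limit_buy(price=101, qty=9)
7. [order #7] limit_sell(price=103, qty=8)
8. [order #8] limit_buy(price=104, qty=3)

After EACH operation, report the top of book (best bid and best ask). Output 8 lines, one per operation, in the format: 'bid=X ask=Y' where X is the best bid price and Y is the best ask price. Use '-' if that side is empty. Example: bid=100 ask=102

After op 1 [order #1] limit_buy(price=101, qty=1): fills=none; bids=[#1:1@101] asks=[-]
After op 2 [order #2] limit_sell(price=105, qty=4): fills=none; bids=[#1:1@101] asks=[#2:4@105]
After op 3 [order #3] limit_buy(price=99, qty=2): fills=none; bids=[#1:1@101 #3:2@99] asks=[#2:4@105]
After op 4 [order #4] limit_buy(price=95, qty=2): fills=none; bids=[#1:1@101 #3:2@99 #4:2@95] asks=[#2:4@105]
After op 5 [order #5] market_buy(qty=8): fills=#5x#2:4@105; bids=[#1:1@101 #3:2@99 #4:2@95] asks=[-]
After op 6 [order #6] limit_buy(price=101, qty=9): fills=none; bids=[#1:1@101 #6:9@101 #3:2@99 #4:2@95] asks=[-]
After op 7 [order #7] limit_sell(price=103, qty=8): fills=none; bids=[#1:1@101 #6:9@101 #3:2@99 #4:2@95] asks=[#7:8@103]
After op 8 [order #8] limit_buy(price=104, qty=3): fills=#8x#7:3@103; bids=[#1:1@101 #6:9@101 #3:2@99 #4:2@95] asks=[#7:5@103]

Answer: bid=101 ask=-
bid=101 ask=105
bid=101 ask=105
bid=101 ask=105
bid=101 ask=-
bid=101 ask=-
bid=101 ask=103
bid=101 ask=103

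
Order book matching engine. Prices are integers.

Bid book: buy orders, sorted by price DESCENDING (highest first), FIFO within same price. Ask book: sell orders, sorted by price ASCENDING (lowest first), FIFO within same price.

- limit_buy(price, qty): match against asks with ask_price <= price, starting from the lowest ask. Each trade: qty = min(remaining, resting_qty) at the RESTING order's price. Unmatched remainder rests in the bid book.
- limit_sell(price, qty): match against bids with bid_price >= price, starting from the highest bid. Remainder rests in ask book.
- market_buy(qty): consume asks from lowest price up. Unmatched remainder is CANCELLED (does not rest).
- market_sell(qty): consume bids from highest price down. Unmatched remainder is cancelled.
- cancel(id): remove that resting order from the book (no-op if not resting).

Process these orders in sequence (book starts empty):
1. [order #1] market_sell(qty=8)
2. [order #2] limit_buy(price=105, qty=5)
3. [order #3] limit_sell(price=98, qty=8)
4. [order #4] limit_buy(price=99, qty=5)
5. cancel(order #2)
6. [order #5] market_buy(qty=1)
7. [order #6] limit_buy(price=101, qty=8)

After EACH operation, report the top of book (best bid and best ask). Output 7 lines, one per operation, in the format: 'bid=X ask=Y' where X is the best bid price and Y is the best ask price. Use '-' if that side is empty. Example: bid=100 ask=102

After op 1 [order #1] market_sell(qty=8): fills=none; bids=[-] asks=[-]
After op 2 [order #2] limit_buy(price=105, qty=5): fills=none; bids=[#2:5@105] asks=[-]
After op 3 [order #3] limit_sell(price=98, qty=8): fills=#2x#3:5@105; bids=[-] asks=[#3:3@98]
After op 4 [order #4] limit_buy(price=99, qty=5): fills=#4x#3:3@98; bids=[#4:2@99] asks=[-]
After op 5 cancel(order #2): fills=none; bids=[#4:2@99] asks=[-]
After op 6 [order #5] market_buy(qty=1): fills=none; bids=[#4:2@99] asks=[-]
After op 7 [order #6] limit_buy(price=101, qty=8): fills=none; bids=[#6:8@101 #4:2@99] asks=[-]

Answer: bid=- ask=-
bid=105 ask=-
bid=- ask=98
bid=99 ask=-
bid=99 ask=-
bid=99 ask=-
bid=101 ask=-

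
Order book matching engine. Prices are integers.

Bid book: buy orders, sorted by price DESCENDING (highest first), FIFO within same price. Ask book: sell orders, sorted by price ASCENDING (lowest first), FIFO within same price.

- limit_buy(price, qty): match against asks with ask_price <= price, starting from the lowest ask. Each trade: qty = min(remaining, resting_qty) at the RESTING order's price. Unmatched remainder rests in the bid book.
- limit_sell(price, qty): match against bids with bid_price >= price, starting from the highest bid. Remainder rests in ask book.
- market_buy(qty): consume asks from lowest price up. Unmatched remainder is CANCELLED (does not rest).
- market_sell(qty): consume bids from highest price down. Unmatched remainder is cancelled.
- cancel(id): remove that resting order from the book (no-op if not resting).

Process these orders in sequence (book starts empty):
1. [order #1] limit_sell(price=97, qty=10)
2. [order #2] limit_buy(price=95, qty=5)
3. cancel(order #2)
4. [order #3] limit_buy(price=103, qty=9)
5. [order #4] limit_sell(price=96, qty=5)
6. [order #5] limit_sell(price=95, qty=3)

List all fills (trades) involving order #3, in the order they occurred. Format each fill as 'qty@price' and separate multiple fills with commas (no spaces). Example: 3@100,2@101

Answer: 9@97

Derivation:
After op 1 [order #1] limit_sell(price=97, qty=10): fills=none; bids=[-] asks=[#1:10@97]
After op 2 [order #2] limit_buy(price=95, qty=5): fills=none; bids=[#2:5@95] asks=[#1:10@97]
After op 3 cancel(order #2): fills=none; bids=[-] asks=[#1:10@97]
After op 4 [order #3] limit_buy(price=103, qty=9): fills=#3x#1:9@97; bids=[-] asks=[#1:1@97]
After op 5 [order #4] limit_sell(price=96, qty=5): fills=none; bids=[-] asks=[#4:5@96 #1:1@97]
After op 6 [order #5] limit_sell(price=95, qty=3): fills=none; bids=[-] asks=[#5:3@95 #4:5@96 #1:1@97]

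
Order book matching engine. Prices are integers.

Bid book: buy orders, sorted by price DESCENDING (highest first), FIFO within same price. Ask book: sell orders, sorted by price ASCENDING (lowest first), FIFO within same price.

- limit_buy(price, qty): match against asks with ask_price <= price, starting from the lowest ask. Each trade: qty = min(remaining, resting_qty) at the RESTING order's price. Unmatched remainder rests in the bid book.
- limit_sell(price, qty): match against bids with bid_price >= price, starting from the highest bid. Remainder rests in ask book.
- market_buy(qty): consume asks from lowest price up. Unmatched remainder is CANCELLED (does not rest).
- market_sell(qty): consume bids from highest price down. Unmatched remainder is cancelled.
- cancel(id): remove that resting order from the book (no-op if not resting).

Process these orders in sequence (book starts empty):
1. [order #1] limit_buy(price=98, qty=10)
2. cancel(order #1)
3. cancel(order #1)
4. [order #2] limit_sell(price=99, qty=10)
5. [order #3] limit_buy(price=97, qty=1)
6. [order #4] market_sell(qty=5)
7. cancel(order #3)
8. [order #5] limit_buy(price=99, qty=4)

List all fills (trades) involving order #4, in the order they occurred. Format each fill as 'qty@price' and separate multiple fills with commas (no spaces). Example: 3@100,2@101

After op 1 [order #1] limit_buy(price=98, qty=10): fills=none; bids=[#1:10@98] asks=[-]
After op 2 cancel(order #1): fills=none; bids=[-] asks=[-]
After op 3 cancel(order #1): fills=none; bids=[-] asks=[-]
After op 4 [order #2] limit_sell(price=99, qty=10): fills=none; bids=[-] asks=[#2:10@99]
After op 5 [order #3] limit_buy(price=97, qty=1): fills=none; bids=[#3:1@97] asks=[#2:10@99]
After op 6 [order #4] market_sell(qty=5): fills=#3x#4:1@97; bids=[-] asks=[#2:10@99]
After op 7 cancel(order #3): fills=none; bids=[-] asks=[#2:10@99]
After op 8 [order #5] limit_buy(price=99, qty=4): fills=#5x#2:4@99; bids=[-] asks=[#2:6@99]

Answer: 1@97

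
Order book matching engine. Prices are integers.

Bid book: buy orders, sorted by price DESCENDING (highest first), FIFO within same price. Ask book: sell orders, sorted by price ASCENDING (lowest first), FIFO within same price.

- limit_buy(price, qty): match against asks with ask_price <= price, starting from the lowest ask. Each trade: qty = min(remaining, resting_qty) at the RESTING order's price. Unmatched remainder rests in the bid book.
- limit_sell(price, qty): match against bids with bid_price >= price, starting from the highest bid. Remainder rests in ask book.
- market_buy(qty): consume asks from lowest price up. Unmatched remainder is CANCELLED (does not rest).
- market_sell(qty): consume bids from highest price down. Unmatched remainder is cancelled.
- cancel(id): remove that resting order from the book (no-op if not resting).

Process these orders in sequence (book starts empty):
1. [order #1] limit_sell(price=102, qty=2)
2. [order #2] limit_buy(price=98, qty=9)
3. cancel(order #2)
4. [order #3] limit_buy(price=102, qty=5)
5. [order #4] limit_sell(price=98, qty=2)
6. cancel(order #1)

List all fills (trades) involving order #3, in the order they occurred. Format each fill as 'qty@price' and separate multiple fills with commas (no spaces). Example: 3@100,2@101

After op 1 [order #1] limit_sell(price=102, qty=2): fills=none; bids=[-] asks=[#1:2@102]
After op 2 [order #2] limit_buy(price=98, qty=9): fills=none; bids=[#2:9@98] asks=[#1:2@102]
After op 3 cancel(order #2): fills=none; bids=[-] asks=[#1:2@102]
After op 4 [order #3] limit_buy(price=102, qty=5): fills=#3x#1:2@102; bids=[#3:3@102] asks=[-]
After op 5 [order #4] limit_sell(price=98, qty=2): fills=#3x#4:2@102; bids=[#3:1@102] asks=[-]
After op 6 cancel(order #1): fills=none; bids=[#3:1@102] asks=[-]

Answer: 2@102,2@102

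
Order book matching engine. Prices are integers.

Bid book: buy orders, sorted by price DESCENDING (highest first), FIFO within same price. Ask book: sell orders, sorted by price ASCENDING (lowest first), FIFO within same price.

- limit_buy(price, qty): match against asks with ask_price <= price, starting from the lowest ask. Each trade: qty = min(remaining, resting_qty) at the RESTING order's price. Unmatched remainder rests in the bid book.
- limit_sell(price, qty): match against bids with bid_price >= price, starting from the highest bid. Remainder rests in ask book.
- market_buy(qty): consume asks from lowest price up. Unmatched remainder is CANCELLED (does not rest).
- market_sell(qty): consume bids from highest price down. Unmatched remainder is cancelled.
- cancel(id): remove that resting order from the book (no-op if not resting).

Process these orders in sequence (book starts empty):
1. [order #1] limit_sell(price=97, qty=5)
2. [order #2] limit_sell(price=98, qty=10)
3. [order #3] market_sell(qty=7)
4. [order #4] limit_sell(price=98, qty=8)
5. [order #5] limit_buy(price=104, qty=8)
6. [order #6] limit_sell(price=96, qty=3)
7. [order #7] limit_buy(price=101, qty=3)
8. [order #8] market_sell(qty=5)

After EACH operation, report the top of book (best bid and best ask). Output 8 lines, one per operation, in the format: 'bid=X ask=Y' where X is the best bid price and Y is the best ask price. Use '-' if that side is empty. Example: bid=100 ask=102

Answer: bid=- ask=97
bid=- ask=97
bid=- ask=97
bid=- ask=97
bid=- ask=98
bid=- ask=96
bid=- ask=98
bid=- ask=98

Derivation:
After op 1 [order #1] limit_sell(price=97, qty=5): fills=none; bids=[-] asks=[#1:5@97]
After op 2 [order #2] limit_sell(price=98, qty=10): fills=none; bids=[-] asks=[#1:5@97 #2:10@98]
After op 3 [order #3] market_sell(qty=7): fills=none; bids=[-] asks=[#1:5@97 #2:10@98]
After op 4 [order #4] limit_sell(price=98, qty=8): fills=none; bids=[-] asks=[#1:5@97 #2:10@98 #4:8@98]
After op 5 [order #5] limit_buy(price=104, qty=8): fills=#5x#1:5@97 #5x#2:3@98; bids=[-] asks=[#2:7@98 #4:8@98]
After op 6 [order #6] limit_sell(price=96, qty=3): fills=none; bids=[-] asks=[#6:3@96 #2:7@98 #4:8@98]
After op 7 [order #7] limit_buy(price=101, qty=3): fills=#7x#6:3@96; bids=[-] asks=[#2:7@98 #4:8@98]
After op 8 [order #8] market_sell(qty=5): fills=none; bids=[-] asks=[#2:7@98 #4:8@98]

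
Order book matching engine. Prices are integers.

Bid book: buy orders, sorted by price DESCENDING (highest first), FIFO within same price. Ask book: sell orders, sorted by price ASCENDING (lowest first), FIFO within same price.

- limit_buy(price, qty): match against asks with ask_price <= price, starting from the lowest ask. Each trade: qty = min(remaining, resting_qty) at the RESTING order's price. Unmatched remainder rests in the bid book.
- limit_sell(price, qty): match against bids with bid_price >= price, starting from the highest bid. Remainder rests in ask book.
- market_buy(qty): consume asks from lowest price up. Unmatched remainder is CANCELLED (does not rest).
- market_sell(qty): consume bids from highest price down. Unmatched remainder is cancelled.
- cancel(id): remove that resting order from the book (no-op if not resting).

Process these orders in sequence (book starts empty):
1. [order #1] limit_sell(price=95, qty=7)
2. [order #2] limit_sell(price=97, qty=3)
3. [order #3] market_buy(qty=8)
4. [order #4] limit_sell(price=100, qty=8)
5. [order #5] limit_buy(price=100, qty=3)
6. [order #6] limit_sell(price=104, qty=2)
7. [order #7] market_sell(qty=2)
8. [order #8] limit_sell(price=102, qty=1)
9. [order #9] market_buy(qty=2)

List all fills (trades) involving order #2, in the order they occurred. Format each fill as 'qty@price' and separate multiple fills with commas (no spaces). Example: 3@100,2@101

After op 1 [order #1] limit_sell(price=95, qty=7): fills=none; bids=[-] asks=[#1:7@95]
After op 2 [order #2] limit_sell(price=97, qty=3): fills=none; bids=[-] asks=[#1:7@95 #2:3@97]
After op 3 [order #3] market_buy(qty=8): fills=#3x#1:7@95 #3x#2:1@97; bids=[-] asks=[#2:2@97]
After op 4 [order #4] limit_sell(price=100, qty=8): fills=none; bids=[-] asks=[#2:2@97 #4:8@100]
After op 5 [order #5] limit_buy(price=100, qty=3): fills=#5x#2:2@97 #5x#4:1@100; bids=[-] asks=[#4:7@100]
After op 6 [order #6] limit_sell(price=104, qty=2): fills=none; bids=[-] asks=[#4:7@100 #6:2@104]
After op 7 [order #7] market_sell(qty=2): fills=none; bids=[-] asks=[#4:7@100 #6:2@104]
After op 8 [order #8] limit_sell(price=102, qty=1): fills=none; bids=[-] asks=[#4:7@100 #8:1@102 #6:2@104]
After op 9 [order #9] market_buy(qty=2): fills=#9x#4:2@100; bids=[-] asks=[#4:5@100 #8:1@102 #6:2@104]

Answer: 1@97,2@97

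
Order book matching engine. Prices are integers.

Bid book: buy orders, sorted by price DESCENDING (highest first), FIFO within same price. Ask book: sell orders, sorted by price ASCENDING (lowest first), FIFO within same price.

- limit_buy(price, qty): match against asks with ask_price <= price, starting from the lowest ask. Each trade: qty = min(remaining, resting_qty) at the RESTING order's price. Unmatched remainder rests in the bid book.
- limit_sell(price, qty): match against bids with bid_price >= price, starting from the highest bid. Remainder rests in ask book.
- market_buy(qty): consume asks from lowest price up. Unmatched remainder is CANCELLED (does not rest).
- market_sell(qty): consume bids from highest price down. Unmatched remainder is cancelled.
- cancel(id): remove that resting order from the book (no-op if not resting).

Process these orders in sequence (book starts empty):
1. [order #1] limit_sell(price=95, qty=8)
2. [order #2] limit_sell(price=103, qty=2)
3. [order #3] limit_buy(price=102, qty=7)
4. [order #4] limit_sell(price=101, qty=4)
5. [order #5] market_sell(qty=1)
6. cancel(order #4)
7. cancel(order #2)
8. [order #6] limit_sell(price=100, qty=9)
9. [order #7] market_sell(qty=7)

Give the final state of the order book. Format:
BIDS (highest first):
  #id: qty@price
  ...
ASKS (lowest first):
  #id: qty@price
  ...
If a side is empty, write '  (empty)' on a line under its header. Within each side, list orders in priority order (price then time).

After op 1 [order #1] limit_sell(price=95, qty=8): fills=none; bids=[-] asks=[#1:8@95]
After op 2 [order #2] limit_sell(price=103, qty=2): fills=none; bids=[-] asks=[#1:8@95 #2:2@103]
After op 3 [order #3] limit_buy(price=102, qty=7): fills=#3x#1:7@95; bids=[-] asks=[#1:1@95 #2:2@103]
After op 4 [order #4] limit_sell(price=101, qty=4): fills=none; bids=[-] asks=[#1:1@95 #4:4@101 #2:2@103]
After op 5 [order #5] market_sell(qty=1): fills=none; bids=[-] asks=[#1:1@95 #4:4@101 #2:2@103]
After op 6 cancel(order #4): fills=none; bids=[-] asks=[#1:1@95 #2:2@103]
After op 7 cancel(order #2): fills=none; bids=[-] asks=[#1:1@95]
After op 8 [order #6] limit_sell(price=100, qty=9): fills=none; bids=[-] asks=[#1:1@95 #6:9@100]
After op 9 [order #7] market_sell(qty=7): fills=none; bids=[-] asks=[#1:1@95 #6:9@100]

Answer: BIDS (highest first):
  (empty)
ASKS (lowest first):
  #1: 1@95
  #6: 9@100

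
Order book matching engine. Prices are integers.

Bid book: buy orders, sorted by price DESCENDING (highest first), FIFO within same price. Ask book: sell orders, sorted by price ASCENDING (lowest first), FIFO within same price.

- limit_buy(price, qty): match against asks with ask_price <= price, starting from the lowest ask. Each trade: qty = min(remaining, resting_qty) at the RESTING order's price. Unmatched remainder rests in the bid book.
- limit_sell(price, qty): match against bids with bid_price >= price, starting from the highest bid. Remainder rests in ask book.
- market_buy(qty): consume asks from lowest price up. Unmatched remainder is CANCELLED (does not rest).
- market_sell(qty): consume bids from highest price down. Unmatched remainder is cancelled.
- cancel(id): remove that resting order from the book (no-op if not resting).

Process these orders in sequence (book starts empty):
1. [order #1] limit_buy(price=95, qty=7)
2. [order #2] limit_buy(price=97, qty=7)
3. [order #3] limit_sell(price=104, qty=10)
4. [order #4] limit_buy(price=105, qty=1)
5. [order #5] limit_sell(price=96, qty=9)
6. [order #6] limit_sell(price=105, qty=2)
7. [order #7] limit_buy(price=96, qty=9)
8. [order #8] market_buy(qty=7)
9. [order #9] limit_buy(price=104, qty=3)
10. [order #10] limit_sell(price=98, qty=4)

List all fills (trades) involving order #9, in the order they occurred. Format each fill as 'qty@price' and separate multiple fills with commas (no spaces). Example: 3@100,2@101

Answer: 2@104,1@104

Derivation:
After op 1 [order #1] limit_buy(price=95, qty=7): fills=none; bids=[#1:7@95] asks=[-]
After op 2 [order #2] limit_buy(price=97, qty=7): fills=none; bids=[#2:7@97 #1:7@95] asks=[-]
After op 3 [order #3] limit_sell(price=104, qty=10): fills=none; bids=[#2:7@97 #1:7@95] asks=[#3:10@104]
After op 4 [order #4] limit_buy(price=105, qty=1): fills=#4x#3:1@104; bids=[#2:7@97 #1:7@95] asks=[#3:9@104]
After op 5 [order #5] limit_sell(price=96, qty=9): fills=#2x#5:7@97; bids=[#1:7@95] asks=[#5:2@96 #3:9@104]
After op 6 [order #6] limit_sell(price=105, qty=2): fills=none; bids=[#1:7@95] asks=[#5:2@96 #3:9@104 #6:2@105]
After op 7 [order #7] limit_buy(price=96, qty=9): fills=#7x#5:2@96; bids=[#7:7@96 #1:7@95] asks=[#3:9@104 #6:2@105]
After op 8 [order #8] market_buy(qty=7): fills=#8x#3:7@104; bids=[#7:7@96 #1:7@95] asks=[#3:2@104 #6:2@105]
After op 9 [order #9] limit_buy(price=104, qty=3): fills=#9x#3:2@104; bids=[#9:1@104 #7:7@96 #1:7@95] asks=[#6:2@105]
After op 10 [order #10] limit_sell(price=98, qty=4): fills=#9x#10:1@104; bids=[#7:7@96 #1:7@95] asks=[#10:3@98 #6:2@105]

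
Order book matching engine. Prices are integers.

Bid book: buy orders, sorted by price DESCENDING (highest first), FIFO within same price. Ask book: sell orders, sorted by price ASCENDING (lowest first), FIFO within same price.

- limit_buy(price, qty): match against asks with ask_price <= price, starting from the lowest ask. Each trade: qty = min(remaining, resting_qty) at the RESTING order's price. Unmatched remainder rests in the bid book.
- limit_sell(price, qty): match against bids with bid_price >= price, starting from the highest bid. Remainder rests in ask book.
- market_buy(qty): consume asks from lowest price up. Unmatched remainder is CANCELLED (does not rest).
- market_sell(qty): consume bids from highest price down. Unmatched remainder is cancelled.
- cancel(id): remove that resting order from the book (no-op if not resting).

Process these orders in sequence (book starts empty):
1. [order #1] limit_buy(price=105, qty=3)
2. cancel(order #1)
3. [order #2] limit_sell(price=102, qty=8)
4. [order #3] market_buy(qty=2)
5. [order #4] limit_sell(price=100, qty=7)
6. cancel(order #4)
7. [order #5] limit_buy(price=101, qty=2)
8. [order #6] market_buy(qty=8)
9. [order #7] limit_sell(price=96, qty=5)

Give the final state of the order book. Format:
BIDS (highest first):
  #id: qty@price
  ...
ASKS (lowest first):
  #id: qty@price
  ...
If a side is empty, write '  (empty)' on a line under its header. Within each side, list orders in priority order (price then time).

After op 1 [order #1] limit_buy(price=105, qty=3): fills=none; bids=[#1:3@105] asks=[-]
After op 2 cancel(order #1): fills=none; bids=[-] asks=[-]
After op 3 [order #2] limit_sell(price=102, qty=8): fills=none; bids=[-] asks=[#2:8@102]
After op 4 [order #3] market_buy(qty=2): fills=#3x#2:2@102; bids=[-] asks=[#2:6@102]
After op 5 [order #4] limit_sell(price=100, qty=7): fills=none; bids=[-] asks=[#4:7@100 #2:6@102]
After op 6 cancel(order #4): fills=none; bids=[-] asks=[#2:6@102]
After op 7 [order #5] limit_buy(price=101, qty=2): fills=none; bids=[#5:2@101] asks=[#2:6@102]
After op 8 [order #6] market_buy(qty=8): fills=#6x#2:6@102; bids=[#5:2@101] asks=[-]
After op 9 [order #7] limit_sell(price=96, qty=5): fills=#5x#7:2@101; bids=[-] asks=[#7:3@96]

Answer: BIDS (highest first):
  (empty)
ASKS (lowest first):
  #7: 3@96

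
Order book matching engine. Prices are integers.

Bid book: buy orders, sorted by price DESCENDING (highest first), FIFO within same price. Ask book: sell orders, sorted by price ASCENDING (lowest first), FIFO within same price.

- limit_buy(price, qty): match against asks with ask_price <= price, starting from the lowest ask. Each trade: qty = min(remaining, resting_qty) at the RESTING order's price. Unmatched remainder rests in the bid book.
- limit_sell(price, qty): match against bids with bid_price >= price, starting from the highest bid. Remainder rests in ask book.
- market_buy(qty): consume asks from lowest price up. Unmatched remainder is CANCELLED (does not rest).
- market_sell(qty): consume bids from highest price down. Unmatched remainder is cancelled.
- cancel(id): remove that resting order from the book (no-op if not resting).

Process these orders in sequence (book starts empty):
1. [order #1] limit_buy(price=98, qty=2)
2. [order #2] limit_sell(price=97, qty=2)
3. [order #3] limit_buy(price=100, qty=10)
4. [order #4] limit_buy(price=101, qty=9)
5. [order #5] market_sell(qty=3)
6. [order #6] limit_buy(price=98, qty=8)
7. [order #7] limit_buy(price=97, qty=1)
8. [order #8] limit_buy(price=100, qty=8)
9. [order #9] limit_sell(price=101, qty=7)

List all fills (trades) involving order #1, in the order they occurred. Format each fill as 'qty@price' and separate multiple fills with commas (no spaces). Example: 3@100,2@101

After op 1 [order #1] limit_buy(price=98, qty=2): fills=none; bids=[#1:2@98] asks=[-]
After op 2 [order #2] limit_sell(price=97, qty=2): fills=#1x#2:2@98; bids=[-] asks=[-]
After op 3 [order #3] limit_buy(price=100, qty=10): fills=none; bids=[#3:10@100] asks=[-]
After op 4 [order #4] limit_buy(price=101, qty=9): fills=none; bids=[#4:9@101 #3:10@100] asks=[-]
After op 5 [order #5] market_sell(qty=3): fills=#4x#5:3@101; bids=[#4:6@101 #3:10@100] asks=[-]
After op 6 [order #6] limit_buy(price=98, qty=8): fills=none; bids=[#4:6@101 #3:10@100 #6:8@98] asks=[-]
After op 7 [order #7] limit_buy(price=97, qty=1): fills=none; bids=[#4:6@101 #3:10@100 #6:8@98 #7:1@97] asks=[-]
After op 8 [order #8] limit_buy(price=100, qty=8): fills=none; bids=[#4:6@101 #3:10@100 #8:8@100 #6:8@98 #7:1@97] asks=[-]
After op 9 [order #9] limit_sell(price=101, qty=7): fills=#4x#9:6@101; bids=[#3:10@100 #8:8@100 #6:8@98 #7:1@97] asks=[#9:1@101]

Answer: 2@98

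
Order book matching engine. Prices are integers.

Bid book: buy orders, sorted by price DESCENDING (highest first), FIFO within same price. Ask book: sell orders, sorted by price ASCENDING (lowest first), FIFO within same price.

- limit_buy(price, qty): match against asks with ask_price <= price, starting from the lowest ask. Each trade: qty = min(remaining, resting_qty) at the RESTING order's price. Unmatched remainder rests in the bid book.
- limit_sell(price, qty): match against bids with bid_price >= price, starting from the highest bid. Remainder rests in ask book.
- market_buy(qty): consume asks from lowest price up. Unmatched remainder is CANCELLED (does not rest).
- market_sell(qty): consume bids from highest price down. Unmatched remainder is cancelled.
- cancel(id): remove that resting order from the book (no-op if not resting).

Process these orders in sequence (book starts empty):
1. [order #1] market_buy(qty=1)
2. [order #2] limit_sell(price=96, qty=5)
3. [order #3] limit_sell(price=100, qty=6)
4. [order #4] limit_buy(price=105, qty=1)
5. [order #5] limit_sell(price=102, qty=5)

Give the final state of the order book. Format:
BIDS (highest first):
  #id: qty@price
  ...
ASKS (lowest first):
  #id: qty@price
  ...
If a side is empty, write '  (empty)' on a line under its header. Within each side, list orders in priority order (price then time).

Answer: BIDS (highest first):
  (empty)
ASKS (lowest first):
  #2: 4@96
  #3: 6@100
  #5: 5@102

Derivation:
After op 1 [order #1] market_buy(qty=1): fills=none; bids=[-] asks=[-]
After op 2 [order #2] limit_sell(price=96, qty=5): fills=none; bids=[-] asks=[#2:5@96]
After op 3 [order #3] limit_sell(price=100, qty=6): fills=none; bids=[-] asks=[#2:5@96 #3:6@100]
After op 4 [order #4] limit_buy(price=105, qty=1): fills=#4x#2:1@96; bids=[-] asks=[#2:4@96 #3:6@100]
After op 5 [order #5] limit_sell(price=102, qty=5): fills=none; bids=[-] asks=[#2:4@96 #3:6@100 #5:5@102]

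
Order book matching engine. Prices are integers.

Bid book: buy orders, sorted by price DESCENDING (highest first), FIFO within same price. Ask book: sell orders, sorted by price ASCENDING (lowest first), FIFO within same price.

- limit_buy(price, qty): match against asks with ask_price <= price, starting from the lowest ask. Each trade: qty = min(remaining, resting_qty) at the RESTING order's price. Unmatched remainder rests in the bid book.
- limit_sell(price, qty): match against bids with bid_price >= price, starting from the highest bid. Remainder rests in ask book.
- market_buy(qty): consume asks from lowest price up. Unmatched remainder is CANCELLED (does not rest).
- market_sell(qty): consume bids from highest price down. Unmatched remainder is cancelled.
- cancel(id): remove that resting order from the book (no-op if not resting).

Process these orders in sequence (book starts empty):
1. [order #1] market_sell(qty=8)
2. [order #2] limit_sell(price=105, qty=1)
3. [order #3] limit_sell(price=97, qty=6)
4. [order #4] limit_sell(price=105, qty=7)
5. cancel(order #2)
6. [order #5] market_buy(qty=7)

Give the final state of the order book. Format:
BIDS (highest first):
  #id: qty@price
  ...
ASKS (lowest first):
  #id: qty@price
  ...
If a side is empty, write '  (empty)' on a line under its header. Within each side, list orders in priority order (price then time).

After op 1 [order #1] market_sell(qty=8): fills=none; bids=[-] asks=[-]
After op 2 [order #2] limit_sell(price=105, qty=1): fills=none; bids=[-] asks=[#2:1@105]
After op 3 [order #3] limit_sell(price=97, qty=6): fills=none; bids=[-] asks=[#3:6@97 #2:1@105]
After op 4 [order #4] limit_sell(price=105, qty=7): fills=none; bids=[-] asks=[#3:6@97 #2:1@105 #4:7@105]
After op 5 cancel(order #2): fills=none; bids=[-] asks=[#3:6@97 #4:7@105]
After op 6 [order #5] market_buy(qty=7): fills=#5x#3:6@97 #5x#4:1@105; bids=[-] asks=[#4:6@105]

Answer: BIDS (highest first):
  (empty)
ASKS (lowest first):
  #4: 6@105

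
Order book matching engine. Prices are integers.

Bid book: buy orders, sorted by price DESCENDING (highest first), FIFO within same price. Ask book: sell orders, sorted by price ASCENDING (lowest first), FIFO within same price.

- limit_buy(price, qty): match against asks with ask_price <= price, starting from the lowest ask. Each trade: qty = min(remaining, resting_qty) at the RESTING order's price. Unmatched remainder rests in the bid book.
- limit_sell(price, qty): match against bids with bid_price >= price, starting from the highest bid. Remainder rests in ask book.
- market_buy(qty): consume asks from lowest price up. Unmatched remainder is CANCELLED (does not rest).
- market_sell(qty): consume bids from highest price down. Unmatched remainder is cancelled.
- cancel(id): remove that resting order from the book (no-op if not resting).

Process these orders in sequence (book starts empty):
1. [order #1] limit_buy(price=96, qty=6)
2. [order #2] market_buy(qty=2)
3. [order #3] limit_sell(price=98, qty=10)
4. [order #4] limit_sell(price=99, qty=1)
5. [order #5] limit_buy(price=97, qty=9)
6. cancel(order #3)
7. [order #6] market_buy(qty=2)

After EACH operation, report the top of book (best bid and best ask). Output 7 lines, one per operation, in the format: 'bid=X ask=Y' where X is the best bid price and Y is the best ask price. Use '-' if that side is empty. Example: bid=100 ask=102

After op 1 [order #1] limit_buy(price=96, qty=6): fills=none; bids=[#1:6@96] asks=[-]
After op 2 [order #2] market_buy(qty=2): fills=none; bids=[#1:6@96] asks=[-]
After op 3 [order #3] limit_sell(price=98, qty=10): fills=none; bids=[#1:6@96] asks=[#3:10@98]
After op 4 [order #4] limit_sell(price=99, qty=1): fills=none; bids=[#1:6@96] asks=[#3:10@98 #4:1@99]
After op 5 [order #5] limit_buy(price=97, qty=9): fills=none; bids=[#5:9@97 #1:6@96] asks=[#3:10@98 #4:1@99]
After op 6 cancel(order #3): fills=none; bids=[#5:9@97 #1:6@96] asks=[#4:1@99]
After op 7 [order #6] market_buy(qty=2): fills=#6x#4:1@99; bids=[#5:9@97 #1:6@96] asks=[-]

Answer: bid=96 ask=-
bid=96 ask=-
bid=96 ask=98
bid=96 ask=98
bid=97 ask=98
bid=97 ask=99
bid=97 ask=-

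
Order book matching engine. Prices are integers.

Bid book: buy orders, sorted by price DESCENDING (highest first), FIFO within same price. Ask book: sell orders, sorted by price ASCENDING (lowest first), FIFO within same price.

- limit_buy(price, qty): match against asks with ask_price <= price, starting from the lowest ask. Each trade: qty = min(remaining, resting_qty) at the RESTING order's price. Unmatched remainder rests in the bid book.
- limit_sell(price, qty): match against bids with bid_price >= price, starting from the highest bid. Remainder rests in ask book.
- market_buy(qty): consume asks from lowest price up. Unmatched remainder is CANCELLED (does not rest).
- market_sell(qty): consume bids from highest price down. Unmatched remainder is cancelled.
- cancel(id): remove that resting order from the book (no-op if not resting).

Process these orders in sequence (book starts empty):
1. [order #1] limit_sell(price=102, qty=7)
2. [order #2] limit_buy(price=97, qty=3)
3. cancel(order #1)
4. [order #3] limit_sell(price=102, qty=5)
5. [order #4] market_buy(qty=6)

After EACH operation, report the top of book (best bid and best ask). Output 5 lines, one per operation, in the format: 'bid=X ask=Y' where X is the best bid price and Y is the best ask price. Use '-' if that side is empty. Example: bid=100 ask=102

After op 1 [order #1] limit_sell(price=102, qty=7): fills=none; bids=[-] asks=[#1:7@102]
After op 2 [order #2] limit_buy(price=97, qty=3): fills=none; bids=[#2:3@97] asks=[#1:7@102]
After op 3 cancel(order #1): fills=none; bids=[#2:3@97] asks=[-]
After op 4 [order #3] limit_sell(price=102, qty=5): fills=none; bids=[#2:3@97] asks=[#3:5@102]
After op 5 [order #4] market_buy(qty=6): fills=#4x#3:5@102; bids=[#2:3@97] asks=[-]

Answer: bid=- ask=102
bid=97 ask=102
bid=97 ask=-
bid=97 ask=102
bid=97 ask=-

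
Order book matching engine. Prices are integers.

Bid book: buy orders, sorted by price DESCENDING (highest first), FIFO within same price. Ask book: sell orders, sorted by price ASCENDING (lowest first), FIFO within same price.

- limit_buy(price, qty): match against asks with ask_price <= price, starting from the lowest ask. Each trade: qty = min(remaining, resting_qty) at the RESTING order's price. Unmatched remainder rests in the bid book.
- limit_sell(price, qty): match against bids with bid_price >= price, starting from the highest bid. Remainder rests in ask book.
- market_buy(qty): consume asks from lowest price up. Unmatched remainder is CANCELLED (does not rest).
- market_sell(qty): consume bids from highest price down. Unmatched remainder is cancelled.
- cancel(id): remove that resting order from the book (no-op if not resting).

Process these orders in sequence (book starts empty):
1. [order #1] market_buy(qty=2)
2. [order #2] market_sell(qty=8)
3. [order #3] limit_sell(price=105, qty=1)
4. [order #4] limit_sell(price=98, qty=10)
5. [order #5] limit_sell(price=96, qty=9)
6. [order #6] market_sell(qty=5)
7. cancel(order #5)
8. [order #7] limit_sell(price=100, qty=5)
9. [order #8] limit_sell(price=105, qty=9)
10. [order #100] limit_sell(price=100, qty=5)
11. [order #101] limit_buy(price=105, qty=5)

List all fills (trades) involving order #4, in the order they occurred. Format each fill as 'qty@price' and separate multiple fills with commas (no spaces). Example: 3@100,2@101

After op 1 [order #1] market_buy(qty=2): fills=none; bids=[-] asks=[-]
After op 2 [order #2] market_sell(qty=8): fills=none; bids=[-] asks=[-]
After op 3 [order #3] limit_sell(price=105, qty=1): fills=none; bids=[-] asks=[#3:1@105]
After op 4 [order #4] limit_sell(price=98, qty=10): fills=none; bids=[-] asks=[#4:10@98 #3:1@105]
After op 5 [order #5] limit_sell(price=96, qty=9): fills=none; bids=[-] asks=[#5:9@96 #4:10@98 #3:1@105]
After op 6 [order #6] market_sell(qty=5): fills=none; bids=[-] asks=[#5:9@96 #4:10@98 #3:1@105]
After op 7 cancel(order #5): fills=none; bids=[-] asks=[#4:10@98 #3:1@105]
After op 8 [order #7] limit_sell(price=100, qty=5): fills=none; bids=[-] asks=[#4:10@98 #7:5@100 #3:1@105]
After op 9 [order #8] limit_sell(price=105, qty=9): fills=none; bids=[-] asks=[#4:10@98 #7:5@100 #3:1@105 #8:9@105]
After op 10 [order #100] limit_sell(price=100, qty=5): fills=none; bids=[-] asks=[#4:10@98 #7:5@100 #100:5@100 #3:1@105 #8:9@105]
After op 11 [order #101] limit_buy(price=105, qty=5): fills=#101x#4:5@98; bids=[-] asks=[#4:5@98 #7:5@100 #100:5@100 #3:1@105 #8:9@105]

Answer: 5@98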